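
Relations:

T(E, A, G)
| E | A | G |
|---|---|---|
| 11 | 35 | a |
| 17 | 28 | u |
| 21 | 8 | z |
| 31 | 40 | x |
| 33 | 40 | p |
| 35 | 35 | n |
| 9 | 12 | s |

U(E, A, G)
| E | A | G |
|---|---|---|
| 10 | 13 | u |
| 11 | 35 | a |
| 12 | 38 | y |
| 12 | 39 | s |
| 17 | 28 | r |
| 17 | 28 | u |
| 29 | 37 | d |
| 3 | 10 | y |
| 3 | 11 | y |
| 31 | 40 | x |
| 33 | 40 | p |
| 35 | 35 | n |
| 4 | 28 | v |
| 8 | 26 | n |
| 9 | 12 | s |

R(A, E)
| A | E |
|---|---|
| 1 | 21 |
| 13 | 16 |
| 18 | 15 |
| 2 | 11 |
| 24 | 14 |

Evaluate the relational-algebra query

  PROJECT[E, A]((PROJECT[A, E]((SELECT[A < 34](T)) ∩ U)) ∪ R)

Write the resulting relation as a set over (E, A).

Filtering on A < 34 leaves {(17, 28, u), (21, 8, z), (9, 12, s)}.
Taking the intersection: {(17, 28, u), (9, 12, s)}
π_{A, E} gives {(12, 9), (28, 17)}.
Taking the union: {(1, 21), (12, 9), (13, 16), (18, 15), (2, 11), (24, 14), (28, 17)}
π_{E, A} gives {(11, 2), (14, 24), (15, 18), (16, 13), (17, 28), (21, 1), (9, 12)}.

{(11, 2), (14, 24), (15, 18), (16, 13), (17, 28), (21, 1), (9, 12)}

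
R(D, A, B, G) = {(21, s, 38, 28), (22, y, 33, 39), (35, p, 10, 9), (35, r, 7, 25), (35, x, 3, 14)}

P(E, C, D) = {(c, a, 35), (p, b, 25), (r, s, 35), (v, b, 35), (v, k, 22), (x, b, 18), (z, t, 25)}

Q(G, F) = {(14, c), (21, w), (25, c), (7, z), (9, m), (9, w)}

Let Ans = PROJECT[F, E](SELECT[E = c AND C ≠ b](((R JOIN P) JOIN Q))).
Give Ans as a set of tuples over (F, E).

{(c, c), (m, c), (w, c)}

Joining R and P on D yields {(22, y, 33, 39, v, k), (35, p, 10, 9, c, a), (35, p, 10, 9, r, s), (35, p, 10, 9, v, b), (35, r, 7, 25, c, a), (35, r, 7, 25, r, s), (35, r, 7, 25, v, b), (35, x, 3, 14, c, a), (35, x, 3, 14, r, s), (35, x, 3, 14, v, b)}.
Joining (R JOIN P) and Q on G yields {(35, p, 10, 9, c, a, m), (35, p, 10, 9, c, a, w), (35, p, 10, 9, r, s, m), (35, p, 10, 9, r, s, w), (35, p, 10, 9, v, b, m), (35, p, 10, 9, v, b, w), (35, r, 7, 25, c, a, c), (35, r, 7, 25, r, s, c), (35, r, 7, 25, v, b, c), (35, x, 3, 14, c, a, c), (35, x, 3, 14, r, s, c), (35, x, 3, 14, v, b, c)}.
σ[E = c AND C ≠ b]: keep tuples satisfying E = c AND C ≠ b → {(35, p, 10, 9, c, a, m), (35, p, 10, 9, c, a, w), (35, r, 7, 25, c, a, c), (35, x, 3, 14, c, a, c)}
π_{F, E} gives {(c, c), (m, c), (w, c)} (1 duplicate(s) eliminated).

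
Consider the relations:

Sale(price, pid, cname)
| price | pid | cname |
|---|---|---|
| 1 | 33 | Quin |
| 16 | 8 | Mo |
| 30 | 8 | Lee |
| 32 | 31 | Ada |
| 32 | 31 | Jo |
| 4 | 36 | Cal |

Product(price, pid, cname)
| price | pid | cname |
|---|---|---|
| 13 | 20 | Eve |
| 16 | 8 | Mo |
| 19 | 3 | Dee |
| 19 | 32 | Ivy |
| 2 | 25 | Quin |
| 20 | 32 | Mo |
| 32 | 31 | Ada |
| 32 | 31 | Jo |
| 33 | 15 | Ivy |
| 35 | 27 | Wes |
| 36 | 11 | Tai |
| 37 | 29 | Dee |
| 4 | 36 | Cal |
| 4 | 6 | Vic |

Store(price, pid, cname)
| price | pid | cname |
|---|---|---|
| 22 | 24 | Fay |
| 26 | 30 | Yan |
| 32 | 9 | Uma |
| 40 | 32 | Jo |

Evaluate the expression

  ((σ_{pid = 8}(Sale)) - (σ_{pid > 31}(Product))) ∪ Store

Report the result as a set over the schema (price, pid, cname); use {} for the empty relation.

{(16, 8, Mo), (22, 24, Fay), (26, 30, Yan), (30, 8, Lee), (32, 9, Uma), (40, 32, Jo)}

Apply σ_{pid = 8}; surviving tuples: {(16, 8, Mo), (30, 8, Lee)}
Apply σ_{pid > 31}; surviving tuples: {(19, 32, Ivy), (20, 32, Mo), (4, 36, Cal)}
Set difference of the two operands is {(16, 8, Mo), (30, 8, Lee)}.
Set union of the two operands is {(16, 8, Mo), (22, 24, Fay), (26, 30, Yan), (30, 8, Lee), (32, 9, Uma), (40, 32, Jo)}.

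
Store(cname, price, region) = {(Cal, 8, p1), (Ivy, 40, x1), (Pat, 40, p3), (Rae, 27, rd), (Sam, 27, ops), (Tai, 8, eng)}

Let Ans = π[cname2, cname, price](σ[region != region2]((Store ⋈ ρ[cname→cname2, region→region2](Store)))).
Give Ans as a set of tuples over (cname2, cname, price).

{(Cal, Tai, 8), (Ivy, Pat, 40), (Pat, Ivy, 40), (Rae, Sam, 27), (Sam, Rae, 27), (Tai, Cal, 8)}

ρ[cname→cname2, region→region2]: schema becomes (cname2, price, region2); tuples unchanged.
Store ⋈ ρ[cname→cname2, region→region2](Store) (natural join on price): {(Cal, 8, p1, Cal, p1), (Cal, 8, p1, Tai, eng), (Ivy, 40, x1, Ivy, x1), (Ivy, 40, x1, Pat, p3), (Pat, 40, p3, Ivy, x1), (Pat, 40, p3, Pat, p3), (Rae, 27, rd, Rae, rd), (Rae, 27, rd, Sam, ops), (Sam, 27, ops, Rae, rd), (Sam, 27, ops, Sam, ops), (Tai, 8, eng, Cal, p1), (Tai, 8, eng, Tai, eng)}
Filtering on region != region2 leaves {(Cal, 8, p1, Tai, eng), (Ivy, 40, x1, Pat, p3), (Pat, 40, p3, Ivy, x1), (Rae, 27, rd, Sam, ops), (Sam, 27, ops, Rae, rd), (Tai, 8, eng, Cal, p1)}.
Keep only column(s) cname2, cname, price: {(Cal, Tai, 8), (Ivy, Pat, 40), (Pat, Ivy, 40), (Rae, Sam, 27), (Sam, Rae, 27), (Tai, Cal, 8)}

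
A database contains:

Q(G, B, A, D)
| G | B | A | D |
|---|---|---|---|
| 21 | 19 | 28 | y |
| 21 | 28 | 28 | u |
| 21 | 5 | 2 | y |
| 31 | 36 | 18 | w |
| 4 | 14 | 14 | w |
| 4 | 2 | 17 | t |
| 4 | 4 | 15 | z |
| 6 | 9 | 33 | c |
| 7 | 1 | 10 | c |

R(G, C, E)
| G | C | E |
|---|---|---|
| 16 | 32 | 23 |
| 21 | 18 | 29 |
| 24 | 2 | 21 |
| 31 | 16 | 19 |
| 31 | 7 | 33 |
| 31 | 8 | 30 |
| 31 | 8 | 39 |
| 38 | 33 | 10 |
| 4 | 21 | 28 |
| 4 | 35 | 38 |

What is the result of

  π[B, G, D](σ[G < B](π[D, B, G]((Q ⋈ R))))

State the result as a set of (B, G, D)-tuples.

{(14, 4, w), (28, 21, u), (36, 31, w)}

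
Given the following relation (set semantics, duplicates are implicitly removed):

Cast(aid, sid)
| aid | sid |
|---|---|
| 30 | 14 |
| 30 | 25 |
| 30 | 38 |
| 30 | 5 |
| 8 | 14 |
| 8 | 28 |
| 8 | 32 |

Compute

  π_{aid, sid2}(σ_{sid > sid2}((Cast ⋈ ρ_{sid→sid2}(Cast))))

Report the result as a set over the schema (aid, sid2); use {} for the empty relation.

ρ[sid→sid2]: schema becomes (aid, sid2); tuples unchanged.
Cast ⋈ ρ_{sid→sid2}(Cast) (natural join on aid): {(30, 14, 14), (30, 14, 25), (30, 14, 38), (30, 14, 5), (30, 25, 14), (30, 25, 25), (30, 25, 38), (30, 25, 5), (30, 38, 14), (30, 38, 25), (30, 38, 38), (30, 38, 5), (30, 5, 14), (30, 5, 25), (30, 5, 38), (30, 5, 5), (8, 14, 14), (8, 14, 28), (8, 14, 32), (8, 28, 14), (8, 28, 28), (8, 28, 32), (8, 32, 14), (8, 32, 28), (8, 32, 32)}
Selection sid > sid2: {(30, 14, 5), (30, 25, 14), (30, 25, 5), (30, 38, 14), (30, 38, 25), (30, 38, 5), (8, 28, 14), (8, 32, 14), (8, 32, 28)}
Projecting to aid, sid2 (4 duplicate(s) eliminated): {(30, 14), (30, 25), (30, 5), (8, 14), (8, 28)}

{(30, 14), (30, 25), (30, 5), (8, 14), (8, 28)}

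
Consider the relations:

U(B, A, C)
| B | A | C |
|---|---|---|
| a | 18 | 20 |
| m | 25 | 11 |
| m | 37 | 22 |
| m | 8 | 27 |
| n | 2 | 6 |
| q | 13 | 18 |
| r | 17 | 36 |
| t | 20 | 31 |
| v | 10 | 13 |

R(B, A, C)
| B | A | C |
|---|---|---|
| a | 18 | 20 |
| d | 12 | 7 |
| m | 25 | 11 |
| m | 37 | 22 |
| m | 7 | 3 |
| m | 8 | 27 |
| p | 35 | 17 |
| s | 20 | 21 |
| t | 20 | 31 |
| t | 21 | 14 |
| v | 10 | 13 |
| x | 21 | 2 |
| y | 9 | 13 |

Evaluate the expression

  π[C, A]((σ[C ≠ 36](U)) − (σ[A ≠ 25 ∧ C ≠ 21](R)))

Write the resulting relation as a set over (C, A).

Filtering on C ≠ 36 leaves {(a, 18, 20), (m, 25, 11), (m, 37, 22), (m, 8, 27), (n, 2, 6), (q, 13, 18), (t, 20, 31), (v, 10, 13)}.
Filtering on A ≠ 25 ∧ C ≠ 21 leaves {(a, 18, 20), (d, 12, 7), (m, 37, 22), (m, 7, 3), (m, 8, 27), (p, 35, 17), (t, 20, 31), (t, 21, 14), (v, 10, 13), (x, 21, 2), (y, 9, 13)}.
Taking the difference: {(m, 25, 11), (n, 2, 6), (q, 13, 18)}
π_{C, A} gives {(11, 25), (18, 13), (6, 2)}.

{(11, 25), (18, 13), (6, 2)}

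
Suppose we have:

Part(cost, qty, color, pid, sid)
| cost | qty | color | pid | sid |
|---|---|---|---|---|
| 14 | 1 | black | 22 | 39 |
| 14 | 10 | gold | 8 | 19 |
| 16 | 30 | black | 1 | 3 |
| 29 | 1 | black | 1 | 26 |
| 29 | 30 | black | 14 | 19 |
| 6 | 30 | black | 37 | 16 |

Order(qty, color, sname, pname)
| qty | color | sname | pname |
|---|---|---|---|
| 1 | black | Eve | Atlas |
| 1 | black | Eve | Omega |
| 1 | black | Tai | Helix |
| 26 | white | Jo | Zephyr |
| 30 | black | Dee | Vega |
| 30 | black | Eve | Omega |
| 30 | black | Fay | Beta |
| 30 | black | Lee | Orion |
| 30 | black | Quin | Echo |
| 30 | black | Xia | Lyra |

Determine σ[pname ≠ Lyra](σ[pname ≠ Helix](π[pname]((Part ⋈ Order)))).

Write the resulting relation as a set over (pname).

Natural join on qty, color: {(14, 1, black, 22, 39, Eve, Atlas), (14, 1, black, 22, 39, Eve, Omega), (14, 1, black, 22, 39, Tai, Helix), (16, 30, black, 1, 3, Dee, Vega), (16, 30, black, 1, 3, Eve, Omega), (16, 30, black, 1, 3, Fay, Beta), (16, 30, black, 1, 3, Lee, Orion), (16, 30, black, 1, 3, Quin, Echo), (16, 30, black, 1, 3, Xia, Lyra), (29, 1, black, 1, 26, Eve, Atlas), (29, 1, black, 1, 26, Eve, Omega), (29, 1, black, 1, 26, Tai, Helix), (29, 30, black, 14, 19, Dee, Vega), (29, 30, black, 14, 19, Eve, Omega), (29, 30, black, 14, 19, Fay, Beta), (29, 30, black, 14, 19, Lee, Orion), (29, 30, black, 14, 19, Quin, Echo), (29, 30, black, 14, 19, Xia, Lyra), (6, 30, black, 37, 16, Dee, Vega), (6, 30, black, 37, 16, Eve, Omega), (6, 30, black, 37, 16, Fay, Beta), (6, 30, black, 37, 16, Lee, Orion), (6, 30, black, 37, 16, Quin, Echo), (6, 30, black, 37, 16, Xia, Lyra)}
π[pname]: project onto (pname) (16 duplicate(s) eliminated) → {Atlas, Beta, Echo, Helix, Lyra, Omega, Orion, Vega}
σ[pname ≠ Helix]: keep tuples satisfying pname ≠ Helix → {Atlas, Beta, Echo, Lyra, Omega, Orion, Vega}
σ[pname ≠ Lyra]: keep tuples satisfying pname ≠ Lyra → {Atlas, Beta, Echo, Omega, Orion, Vega}

{Atlas, Beta, Echo, Omega, Orion, Vega}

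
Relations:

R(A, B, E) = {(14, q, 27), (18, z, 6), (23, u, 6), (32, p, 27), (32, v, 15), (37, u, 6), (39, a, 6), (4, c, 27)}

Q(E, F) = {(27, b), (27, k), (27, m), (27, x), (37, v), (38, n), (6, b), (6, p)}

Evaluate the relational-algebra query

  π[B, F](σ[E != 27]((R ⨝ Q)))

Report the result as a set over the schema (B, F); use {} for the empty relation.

{(a, b), (a, p), (u, b), (u, p), (z, b), (z, p)}

Joining R and Q on E yields {(14, q, 27, b), (14, q, 27, k), (14, q, 27, m), (14, q, 27, x), (18, z, 6, b), (18, z, 6, p), (23, u, 6, b), (23, u, 6, p), (32, p, 27, b), (32, p, 27, k), (32, p, 27, m), (32, p, 27, x), (37, u, 6, b), (37, u, 6, p), (39, a, 6, b), (39, a, 6, p), (4, c, 27, b), (4, c, 27, k), (4, c, 27, m), (4, c, 27, x)}.
Apply σ_{E != 27}; surviving tuples: {(18, z, 6, b), (18, z, 6, p), (23, u, 6, b), (23, u, 6, p), (37, u, 6, b), (37, u, 6, p), (39, a, 6, b), (39, a, 6, p)}
π[B, F]: project onto (B, F) (2 duplicate(s) eliminated) → {(a, b), (a, p), (u, b), (u, p), (z, b), (z, p)}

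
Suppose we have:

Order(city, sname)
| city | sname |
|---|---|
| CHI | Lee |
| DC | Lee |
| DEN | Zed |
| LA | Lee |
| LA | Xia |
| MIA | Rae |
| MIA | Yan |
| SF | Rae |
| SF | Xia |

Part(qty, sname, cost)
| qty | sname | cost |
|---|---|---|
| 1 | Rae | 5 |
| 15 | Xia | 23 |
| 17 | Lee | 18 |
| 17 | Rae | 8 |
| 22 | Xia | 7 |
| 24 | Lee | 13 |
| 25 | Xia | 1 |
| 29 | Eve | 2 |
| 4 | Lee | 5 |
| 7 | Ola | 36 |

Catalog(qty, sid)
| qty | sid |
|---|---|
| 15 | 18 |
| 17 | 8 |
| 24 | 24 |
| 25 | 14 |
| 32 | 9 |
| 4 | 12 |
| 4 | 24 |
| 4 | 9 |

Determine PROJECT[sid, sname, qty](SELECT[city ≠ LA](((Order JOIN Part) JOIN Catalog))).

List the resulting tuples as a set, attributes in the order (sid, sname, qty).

{(12, Lee, 4), (14, Xia, 25), (18, Xia, 15), (24, Lee, 24), (24, Lee, 4), (8, Lee, 17), (8, Rae, 17), (9, Lee, 4)}

Natural join on sname: {(CHI, Lee, 17, 18), (CHI, Lee, 24, 13), (CHI, Lee, 4, 5), (DC, Lee, 17, 18), (DC, Lee, 24, 13), (DC, Lee, 4, 5), (LA, Lee, 17, 18), (LA, Lee, 24, 13), (LA, Lee, 4, 5), (LA, Xia, 15, 23), (LA, Xia, 22, 7), (LA, Xia, 25, 1), (MIA, Rae, 1, 5), (MIA, Rae, 17, 8), (SF, Rae, 1, 5), (SF, Rae, 17, 8), (SF, Xia, 15, 23), (SF, Xia, 22, 7), (SF, Xia, 25, 1)}
Natural join on qty: {(CHI, Lee, 17, 18, 8), (CHI, Lee, 24, 13, 24), (CHI, Lee, 4, 5, 12), (CHI, Lee, 4, 5, 24), (CHI, Lee, 4, 5, 9), (DC, Lee, 17, 18, 8), (DC, Lee, 24, 13, 24), (DC, Lee, 4, 5, 12), (DC, Lee, 4, 5, 24), (DC, Lee, 4, 5, 9), (LA, Lee, 17, 18, 8), (LA, Lee, 24, 13, 24), (LA, Lee, 4, 5, 12), (LA, Lee, 4, 5, 24), (LA, Lee, 4, 5, 9), (LA, Xia, 15, 23, 18), (LA, Xia, 25, 1, 14), (MIA, Rae, 17, 8, 8), (SF, Rae, 17, 8, 8), (SF, Xia, 15, 23, 18), (SF, Xia, 25, 1, 14)}
Apply σ_{city ≠ LA}; surviving tuples: {(CHI, Lee, 17, 18, 8), (CHI, Lee, 24, 13, 24), (CHI, Lee, 4, 5, 12), (CHI, Lee, 4, 5, 24), (CHI, Lee, 4, 5, 9), (DC, Lee, 17, 18, 8), (DC, Lee, 24, 13, 24), (DC, Lee, 4, 5, 12), (DC, Lee, 4, 5, 24), (DC, Lee, 4, 5, 9), (MIA, Rae, 17, 8, 8), (SF, Rae, 17, 8, 8), (SF, Xia, 15, 23, 18), (SF, Xia, 25, 1, 14)}
π_{sid, sname, qty} gives {(12, Lee, 4), (14, Xia, 25), (18, Xia, 15), (24, Lee, 24), (24, Lee, 4), (8, Lee, 17), (8, Rae, 17), (9, Lee, 4)} (6 duplicate(s) eliminated).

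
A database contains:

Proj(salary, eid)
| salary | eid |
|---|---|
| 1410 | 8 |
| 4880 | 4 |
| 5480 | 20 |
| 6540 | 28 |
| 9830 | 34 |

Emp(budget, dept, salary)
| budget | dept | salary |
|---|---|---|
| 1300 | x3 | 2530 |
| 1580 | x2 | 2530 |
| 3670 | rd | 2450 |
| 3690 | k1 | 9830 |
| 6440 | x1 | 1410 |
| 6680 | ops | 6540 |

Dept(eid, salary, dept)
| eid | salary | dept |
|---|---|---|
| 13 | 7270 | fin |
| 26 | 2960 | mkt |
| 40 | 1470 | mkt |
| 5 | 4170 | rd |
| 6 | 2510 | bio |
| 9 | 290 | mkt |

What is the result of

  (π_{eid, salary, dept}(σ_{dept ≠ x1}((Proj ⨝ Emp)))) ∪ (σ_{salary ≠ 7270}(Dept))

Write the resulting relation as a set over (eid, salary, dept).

Joining Proj and Emp on salary yields {(1410, 8, 6440, x1), (6540, 28, 6680, ops), (9830, 34, 3690, k1)}.
Selection dept ≠ x1: {(6540, 28, 6680, ops), (9830, 34, 3690, k1)}
π_{eid, salary, dept} gives {(28, 6540, ops), (34, 9830, k1)}.
Selection salary ≠ 7270: {(26, 2960, mkt), (40, 1470, mkt), (5, 4170, rd), (6, 2510, bio), (9, 290, mkt)}
Union: {(28, 6540, ops), (34, 9830, k1)} with {(26, 2960, mkt), (40, 1470, mkt), (5, 4170, rd), (6, 2510, bio), (9, 290, mkt)} → {(26, 2960, mkt), (28, 6540, ops), (34, 9830, k1), (40, 1470, mkt), (5, 4170, rd), (6, 2510, bio), (9, 290, mkt)}

{(26, 2960, mkt), (28, 6540, ops), (34, 9830, k1), (40, 1470, mkt), (5, 4170, rd), (6, 2510, bio), (9, 290, mkt)}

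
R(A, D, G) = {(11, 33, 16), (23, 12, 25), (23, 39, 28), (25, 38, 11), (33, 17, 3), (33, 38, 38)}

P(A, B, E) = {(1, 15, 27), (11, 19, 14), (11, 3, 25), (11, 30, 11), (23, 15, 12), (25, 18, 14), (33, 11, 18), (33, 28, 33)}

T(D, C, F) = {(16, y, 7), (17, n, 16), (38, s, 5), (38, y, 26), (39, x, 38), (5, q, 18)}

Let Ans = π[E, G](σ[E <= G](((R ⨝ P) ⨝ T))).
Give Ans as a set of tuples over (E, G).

{(12, 28), (18, 38), (33, 38)}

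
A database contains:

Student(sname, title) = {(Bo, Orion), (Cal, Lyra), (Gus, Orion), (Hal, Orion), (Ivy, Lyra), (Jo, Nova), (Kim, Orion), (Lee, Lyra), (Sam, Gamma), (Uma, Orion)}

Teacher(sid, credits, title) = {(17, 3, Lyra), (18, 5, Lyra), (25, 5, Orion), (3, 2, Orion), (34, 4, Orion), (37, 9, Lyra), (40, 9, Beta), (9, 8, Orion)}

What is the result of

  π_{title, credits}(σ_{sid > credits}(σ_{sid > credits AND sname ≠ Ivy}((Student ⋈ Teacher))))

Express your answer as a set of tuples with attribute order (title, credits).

{(Lyra, 3), (Lyra, 5), (Lyra, 9), (Orion, 2), (Orion, 4), (Orion, 5), (Orion, 8)}

Natural join on title: {(Bo, Orion, 25, 5), (Bo, Orion, 3, 2), (Bo, Orion, 34, 4), (Bo, Orion, 9, 8), (Cal, Lyra, 17, 3), (Cal, Lyra, 18, 5), (Cal, Lyra, 37, 9), (Gus, Orion, 25, 5), (Gus, Orion, 3, 2), (Gus, Orion, 34, 4), (Gus, Orion, 9, 8), (Hal, Orion, 25, 5), (Hal, Orion, 3, 2), (Hal, Orion, 34, 4), (Hal, Orion, 9, 8), (Ivy, Lyra, 17, 3), (Ivy, Lyra, 18, 5), (Ivy, Lyra, 37, 9), (Kim, Orion, 25, 5), (Kim, Orion, 3, 2), (Kim, Orion, 34, 4), (Kim, Orion, 9, 8), (Lee, Lyra, 17, 3), (Lee, Lyra, 18, 5), (Lee, Lyra, 37, 9), (Uma, Orion, 25, 5), (Uma, Orion, 3, 2), (Uma, Orion, 34, 4), (Uma, Orion, 9, 8)}
σ[sid > credits AND sname ≠ Ivy]: keep tuples satisfying sid > credits AND sname ≠ Ivy → {(Bo, Orion, 25, 5), (Bo, Orion, 3, 2), (Bo, Orion, 34, 4), (Bo, Orion, 9, 8), (Cal, Lyra, 17, 3), (Cal, Lyra, 18, 5), (Cal, Lyra, 37, 9), (Gus, Orion, 25, 5), (Gus, Orion, 3, 2), (Gus, Orion, 34, 4), (Gus, Orion, 9, 8), (Hal, Orion, 25, 5), (Hal, Orion, 3, 2), (Hal, Orion, 34, 4), (Hal, Orion, 9, 8), (Kim, Orion, 25, 5), (Kim, Orion, 3, 2), (Kim, Orion, 34, 4), (Kim, Orion, 9, 8), (Lee, Lyra, 17, 3), (Lee, Lyra, 18, 5), (Lee, Lyra, 37, 9), (Uma, Orion, 25, 5), (Uma, Orion, 3, 2), (Uma, Orion, 34, 4), (Uma, Orion, 9, 8)}
σ[sid > credits]: keep tuples satisfying sid > credits → {(Bo, Orion, 25, 5), (Bo, Orion, 3, 2), (Bo, Orion, 34, 4), (Bo, Orion, 9, 8), (Cal, Lyra, 17, 3), (Cal, Lyra, 18, 5), (Cal, Lyra, 37, 9), (Gus, Orion, 25, 5), (Gus, Orion, 3, 2), (Gus, Orion, 34, 4), (Gus, Orion, 9, 8), (Hal, Orion, 25, 5), (Hal, Orion, 3, 2), (Hal, Orion, 34, 4), (Hal, Orion, 9, 8), (Kim, Orion, 25, 5), (Kim, Orion, 3, 2), (Kim, Orion, 34, 4), (Kim, Orion, 9, 8), (Lee, Lyra, 17, 3), (Lee, Lyra, 18, 5), (Lee, Lyra, 37, 9), (Uma, Orion, 25, 5), (Uma, Orion, 3, 2), (Uma, Orion, 34, 4), (Uma, Orion, 9, 8)}
Keep only column(s) title, credits (19 duplicate(s) eliminated): {(Lyra, 3), (Lyra, 5), (Lyra, 9), (Orion, 2), (Orion, 4), (Orion, 5), (Orion, 8)}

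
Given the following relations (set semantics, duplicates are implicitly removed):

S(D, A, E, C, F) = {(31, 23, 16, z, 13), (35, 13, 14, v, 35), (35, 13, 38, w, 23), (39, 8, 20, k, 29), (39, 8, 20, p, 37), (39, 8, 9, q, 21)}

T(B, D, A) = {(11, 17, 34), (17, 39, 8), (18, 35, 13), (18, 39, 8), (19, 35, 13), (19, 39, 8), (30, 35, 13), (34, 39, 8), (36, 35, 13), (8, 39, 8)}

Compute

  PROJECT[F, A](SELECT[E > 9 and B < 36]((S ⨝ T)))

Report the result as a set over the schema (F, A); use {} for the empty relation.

{(23, 13), (29, 8), (35, 13), (37, 8)}

Natural join on D, A: {(35, 13, 14, v, 35, 18), (35, 13, 14, v, 35, 19), (35, 13, 14, v, 35, 30), (35, 13, 14, v, 35, 36), (35, 13, 38, w, 23, 18), (35, 13, 38, w, 23, 19), (35, 13, 38, w, 23, 30), (35, 13, 38, w, 23, 36), (39, 8, 20, k, 29, 17), (39, 8, 20, k, 29, 18), (39, 8, 20, k, 29, 19), (39, 8, 20, k, 29, 34), (39, 8, 20, k, 29, 8), (39, 8, 20, p, 37, 17), (39, 8, 20, p, 37, 18), (39, 8, 20, p, 37, 19), (39, 8, 20, p, 37, 34), (39, 8, 20, p, 37, 8), (39, 8, 9, q, 21, 17), (39, 8, 9, q, 21, 18), (39, 8, 9, q, 21, 19), (39, 8, 9, q, 21, 34), (39, 8, 9, q, 21, 8)}
Filtering on E > 9 and B < 36 leaves {(35, 13, 14, v, 35, 18), (35, 13, 14, v, 35, 19), (35, 13, 14, v, 35, 30), (35, 13, 38, w, 23, 18), (35, 13, 38, w, 23, 19), (35, 13, 38, w, 23, 30), (39, 8, 20, k, 29, 17), (39, 8, 20, k, 29, 18), (39, 8, 20, k, 29, 19), (39, 8, 20, k, 29, 34), (39, 8, 20, k, 29, 8), (39, 8, 20, p, 37, 17), (39, 8, 20, p, 37, 18), (39, 8, 20, p, 37, 19), (39, 8, 20, p, 37, 34), (39, 8, 20, p, 37, 8)}.
π[F, A]: project onto (F, A) (12 duplicate(s) eliminated) → {(23, 13), (29, 8), (35, 13), (37, 8)}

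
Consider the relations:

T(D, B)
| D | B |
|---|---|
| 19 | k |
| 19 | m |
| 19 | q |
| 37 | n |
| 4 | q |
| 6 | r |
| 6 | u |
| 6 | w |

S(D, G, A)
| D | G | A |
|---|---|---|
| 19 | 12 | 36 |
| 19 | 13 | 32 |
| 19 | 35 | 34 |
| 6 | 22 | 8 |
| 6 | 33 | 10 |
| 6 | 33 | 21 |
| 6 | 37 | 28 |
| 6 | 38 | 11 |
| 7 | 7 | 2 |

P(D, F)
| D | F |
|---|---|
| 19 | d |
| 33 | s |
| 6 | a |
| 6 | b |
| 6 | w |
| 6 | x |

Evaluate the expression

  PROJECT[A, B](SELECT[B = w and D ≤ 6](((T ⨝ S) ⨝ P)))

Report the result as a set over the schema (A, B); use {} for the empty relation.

{(10, w), (11, w), (21, w), (28, w), (8, w)}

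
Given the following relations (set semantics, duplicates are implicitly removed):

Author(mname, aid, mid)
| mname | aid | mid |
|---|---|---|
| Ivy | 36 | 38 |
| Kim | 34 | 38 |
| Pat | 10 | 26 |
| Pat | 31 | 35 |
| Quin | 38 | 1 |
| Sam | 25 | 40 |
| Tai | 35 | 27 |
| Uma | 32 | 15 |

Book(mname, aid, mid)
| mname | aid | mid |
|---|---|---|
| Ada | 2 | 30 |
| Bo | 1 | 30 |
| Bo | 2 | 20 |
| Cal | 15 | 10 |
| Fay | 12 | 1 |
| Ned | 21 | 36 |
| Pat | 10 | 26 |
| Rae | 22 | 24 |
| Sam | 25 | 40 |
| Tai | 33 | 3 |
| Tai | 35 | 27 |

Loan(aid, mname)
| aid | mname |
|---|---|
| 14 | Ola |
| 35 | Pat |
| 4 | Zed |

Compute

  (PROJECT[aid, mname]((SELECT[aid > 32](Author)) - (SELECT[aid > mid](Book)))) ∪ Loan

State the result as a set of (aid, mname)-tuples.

{(14, Ola), (34, Kim), (35, Pat), (36, Ivy), (38, Quin), (4, Zed)}

σ[aid > 32]: keep tuples satisfying aid > 32 → {(Ivy, 36, 38), (Kim, 34, 38), (Quin, 38, 1), (Tai, 35, 27)}
σ[aid > mid]: keep tuples satisfying aid > mid → {(Cal, 15, 10), (Fay, 12, 1), (Tai, 33, 3), (Tai, 35, 27)}
Set difference of the two operands is {(Ivy, 36, 38), (Kim, 34, 38), (Quin, 38, 1)}.
π_{aid, mname} gives {(34, Kim), (36, Ivy), (38, Quin)}.
Set union of the two operands is {(14, Ola), (34, Kim), (35, Pat), (36, Ivy), (38, Quin), (4, Zed)}.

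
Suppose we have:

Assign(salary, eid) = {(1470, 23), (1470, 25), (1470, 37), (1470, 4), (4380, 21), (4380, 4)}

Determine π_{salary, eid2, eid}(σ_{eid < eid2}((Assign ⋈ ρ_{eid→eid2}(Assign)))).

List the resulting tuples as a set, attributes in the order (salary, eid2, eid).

ρ[eid→eid2]: schema becomes (salary, eid2); tuples unchanged.
Joining Assign and ρ_{eid→eid2}(Assign) on salary yields {(1470, 23, 23), (1470, 23, 25), (1470, 23, 37), (1470, 23, 4), (1470, 25, 23), (1470, 25, 25), (1470, 25, 37), (1470, 25, 4), (1470, 37, 23), (1470, 37, 25), (1470, 37, 37), (1470, 37, 4), (1470, 4, 23), (1470, 4, 25), (1470, 4, 37), (1470, 4, 4), (4380, 21, 21), (4380, 21, 4), (4380, 4, 21), (4380, 4, 4)}.
σ[eid < eid2]: keep tuples satisfying eid < eid2 → {(1470, 23, 25), (1470, 23, 37), (1470, 25, 37), (1470, 4, 23), (1470, 4, 25), (1470, 4, 37), (4380, 4, 21)}
Projecting to salary, eid2, eid: {(1470, 23, 4), (1470, 25, 23), (1470, 25, 4), (1470, 37, 23), (1470, 37, 25), (1470, 37, 4), (4380, 21, 4)}

{(1470, 23, 4), (1470, 25, 23), (1470, 25, 4), (1470, 37, 23), (1470, 37, 25), (1470, 37, 4), (4380, 21, 4)}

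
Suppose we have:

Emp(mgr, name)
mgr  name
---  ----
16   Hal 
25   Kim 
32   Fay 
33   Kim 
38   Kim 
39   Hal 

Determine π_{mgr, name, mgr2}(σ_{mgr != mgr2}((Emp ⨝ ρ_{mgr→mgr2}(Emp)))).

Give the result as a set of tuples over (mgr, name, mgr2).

{(16, Hal, 39), (25, Kim, 33), (25, Kim, 38), (33, Kim, 25), (33, Kim, 38), (38, Kim, 25), (38, Kim, 33), (39, Hal, 16)}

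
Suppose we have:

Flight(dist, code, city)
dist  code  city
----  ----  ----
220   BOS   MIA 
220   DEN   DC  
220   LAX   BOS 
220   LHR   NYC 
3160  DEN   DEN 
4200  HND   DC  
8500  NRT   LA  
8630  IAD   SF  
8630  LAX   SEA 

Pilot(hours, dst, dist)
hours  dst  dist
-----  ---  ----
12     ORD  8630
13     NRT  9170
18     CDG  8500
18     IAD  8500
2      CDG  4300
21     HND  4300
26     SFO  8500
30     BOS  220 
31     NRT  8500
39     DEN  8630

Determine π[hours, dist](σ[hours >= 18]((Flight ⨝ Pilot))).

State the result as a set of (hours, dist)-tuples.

{(18, 8500), (26, 8500), (30, 220), (31, 8500), (39, 8630)}

Natural join on dist: {(220, BOS, MIA, 30, BOS), (220, DEN, DC, 30, BOS), (220, LAX, BOS, 30, BOS), (220, LHR, NYC, 30, BOS), (8500, NRT, LA, 18, CDG), (8500, NRT, LA, 18, IAD), (8500, NRT, LA, 26, SFO), (8500, NRT, LA, 31, NRT), (8630, IAD, SF, 12, ORD), (8630, IAD, SF, 39, DEN), (8630, LAX, SEA, 12, ORD), (8630, LAX, SEA, 39, DEN)}
σ[hours >= 18]: keep tuples satisfying hours >= 18 → {(220, BOS, MIA, 30, BOS), (220, DEN, DC, 30, BOS), (220, LAX, BOS, 30, BOS), (220, LHR, NYC, 30, BOS), (8500, NRT, LA, 18, CDG), (8500, NRT, LA, 18, IAD), (8500, NRT, LA, 26, SFO), (8500, NRT, LA, 31, NRT), (8630, IAD, SF, 39, DEN), (8630, LAX, SEA, 39, DEN)}
π[hours, dist]: project onto (hours, dist) (5 duplicate(s) eliminated) → {(18, 8500), (26, 8500), (30, 220), (31, 8500), (39, 8630)}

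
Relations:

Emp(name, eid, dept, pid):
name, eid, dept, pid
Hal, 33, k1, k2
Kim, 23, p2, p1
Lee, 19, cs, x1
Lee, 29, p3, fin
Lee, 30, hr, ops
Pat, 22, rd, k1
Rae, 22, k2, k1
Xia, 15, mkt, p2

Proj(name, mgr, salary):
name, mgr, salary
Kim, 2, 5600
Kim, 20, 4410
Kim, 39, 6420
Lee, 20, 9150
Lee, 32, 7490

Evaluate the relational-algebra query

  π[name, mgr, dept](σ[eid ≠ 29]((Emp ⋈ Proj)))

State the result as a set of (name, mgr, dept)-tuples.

Joining Emp and Proj on name yields {(Kim, 23, p2, p1, 2, 5600), (Kim, 23, p2, p1, 20, 4410), (Kim, 23, p2, p1, 39, 6420), (Lee, 19, cs, x1, 20, 9150), (Lee, 19, cs, x1, 32, 7490), (Lee, 29, p3, fin, 20, 9150), (Lee, 29, p3, fin, 32, 7490), (Lee, 30, hr, ops, 20, 9150), (Lee, 30, hr, ops, 32, 7490)}.
σ[eid ≠ 29]: keep tuples satisfying eid ≠ 29 → {(Kim, 23, p2, p1, 2, 5600), (Kim, 23, p2, p1, 20, 4410), (Kim, 23, p2, p1, 39, 6420), (Lee, 19, cs, x1, 20, 9150), (Lee, 19, cs, x1, 32, 7490), (Lee, 30, hr, ops, 20, 9150), (Lee, 30, hr, ops, 32, 7490)}
Keep only column(s) name, mgr, dept: {(Kim, 2, p2), (Kim, 20, p2), (Kim, 39, p2), (Lee, 20, cs), (Lee, 20, hr), (Lee, 32, cs), (Lee, 32, hr)}

{(Kim, 2, p2), (Kim, 20, p2), (Kim, 39, p2), (Lee, 20, cs), (Lee, 20, hr), (Lee, 32, cs), (Lee, 32, hr)}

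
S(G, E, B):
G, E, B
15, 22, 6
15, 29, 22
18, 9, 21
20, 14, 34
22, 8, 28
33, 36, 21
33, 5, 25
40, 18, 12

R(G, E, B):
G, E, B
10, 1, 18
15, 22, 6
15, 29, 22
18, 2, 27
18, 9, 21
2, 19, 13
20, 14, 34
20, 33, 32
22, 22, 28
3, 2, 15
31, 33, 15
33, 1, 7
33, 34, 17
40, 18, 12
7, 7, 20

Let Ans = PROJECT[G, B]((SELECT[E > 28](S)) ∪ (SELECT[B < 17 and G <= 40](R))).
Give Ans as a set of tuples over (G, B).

Selection E > 28: {(15, 29, 22), (33, 36, 21)}
Selection B < 17 and G <= 40: {(15, 22, 6), (2, 19, 13), (3, 2, 15), (31, 33, 15), (33, 1, 7), (40, 18, 12)}
Union: {(15, 29, 22), (33, 36, 21)} with {(15, 22, 6), (2, 19, 13), (3, 2, 15), (31, 33, 15), (33, 1, 7), (40, 18, 12)} → {(15, 22, 6), (15, 29, 22), (2, 19, 13), (3, 2, 15), (31, 33, 15), (33, 1, 7), (33, 36, 21), (40, 18, 12)}
Projecting to G, B: {(15, 22), (15, 6), (2, 13), (3, 15), (31, 15), (33, 21), (33, 7), (40, 12)}

{(15, 22), (15, 6), (2, 13), (3, 15), (31, 15), (33, 21), (33, 7), (40, 12)}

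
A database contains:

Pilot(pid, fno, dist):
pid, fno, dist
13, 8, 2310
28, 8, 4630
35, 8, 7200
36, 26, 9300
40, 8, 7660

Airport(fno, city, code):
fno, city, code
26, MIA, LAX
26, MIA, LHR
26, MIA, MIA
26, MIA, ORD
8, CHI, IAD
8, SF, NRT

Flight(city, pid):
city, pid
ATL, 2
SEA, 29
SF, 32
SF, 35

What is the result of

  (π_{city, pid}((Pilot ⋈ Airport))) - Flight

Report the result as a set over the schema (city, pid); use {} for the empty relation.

Natural join on fno: {(13, 8, 2310, CHI, IAD), (13, 8, 2310, SF, NRT), (28, 8, 4630, CHI, IAD), (28, 8, 4630, SF, NRT), (35, 8, 7200, CHI, IAD), (35, 8, 7200, SF, NRT), (36, 26, 9300, MIA, LAX), (36, 26, 9300, MIA, LHR), (36, 26, 9300, MIA, MIA), (36, 26, 9300, MIA, ORD), (40, 8, 7660, CHI, IAD), (40, 8, 7660, SF, NRT)}
π[city, pid]: project onto (city, pid) (3 duplicate(s) eliminated) → {(CHI, 13), (CHI, 28), (CHI, 35), (CHI, 40), (MIA, 36), (SF, 13), (SF, 28), (SF, 35), (SF, 40)}
Set difference of the two operands is {(CHI, 13), (CHI, 28), (CHI, 35), (CHI, 40), (MIA, 36), (SF, 13), (SF, 28), (SF, 40)}.

{(CHI, 13), (CHI, 28), (CHI, 35), (CHI, 40), (MIA, 36), (SF, 13), (SF, 28), (SF, 40)}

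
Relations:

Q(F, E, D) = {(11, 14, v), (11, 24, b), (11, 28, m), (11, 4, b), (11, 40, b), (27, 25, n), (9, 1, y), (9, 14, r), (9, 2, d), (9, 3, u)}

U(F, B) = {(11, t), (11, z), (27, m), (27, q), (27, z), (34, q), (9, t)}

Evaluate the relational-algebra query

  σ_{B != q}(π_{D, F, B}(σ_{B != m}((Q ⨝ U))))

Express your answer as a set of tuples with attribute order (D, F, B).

Natural join on F: {(11, 14, v, t), (11, 14, v, z), (11, 24, b, t), (11, 24, b, z), (11, 28, m, t), (11, 28, m, z), (11, 4, b, t), (11, 4, b, z), (11, 40, b, t), (11, 40, b, z), (27, 25, n, m), (27, 25, n, q), (27, 25, n, z), (9, 1, y, t), (9, 14, r, t), (9, 2, d, t), (9, 3, u, t)}
Apply σ_{B != m}; surviving tuples: {(11, 14, v, t), (11, 14, v, z), (11, 24, b, t), (11, 24, b, z), (11, 28, m, t), (11, 28, m, z), (11, 4, b, t), (11, 4, b, z), (11, 40, b, t), (11, 40, b, z), (27, 25, n, q), (27, 25, n, z), (9, 1, y, t), (9, 14, r, t), (9, 2, d, t), (9, 3, u, t)}
π_{D, F, B} gives {(b, 11, t), (b, 11, z), (d, 9, t), (m, 11, t), (m, 11, z), (n, 27, q), (n, 27, z), (r, 9, t), (u, 9, t), (v, 11, t), (v, 11, z), (y, 9, t)} (4 duplicate(s) eliminated).
Apply σ_{B != q}; surviving tuples: {(b, 11, t), (b, 11, z), (d, 9, t), (m, 11, t), (m, 11, z), (n, 27, z), (r, 9, t), (u, 9, t), (v, 11, t), (v, 11, z), (y, 9, t)}

{(b, 11, t), (b, 11, z), (d, 9, t), (m, 11, t), (m, 11, z), (n, 27, z), (r, 9, t), (u, 9, t), (v, 11, t), (v, 11, z), (y, 9, t)}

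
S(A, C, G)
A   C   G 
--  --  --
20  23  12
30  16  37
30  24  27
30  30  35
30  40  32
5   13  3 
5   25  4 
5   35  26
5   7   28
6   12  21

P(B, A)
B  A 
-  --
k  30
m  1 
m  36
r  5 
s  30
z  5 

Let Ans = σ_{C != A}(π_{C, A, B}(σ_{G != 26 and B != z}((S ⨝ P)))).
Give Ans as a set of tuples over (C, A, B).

{(13, 5, r), (16, 30, k), (16, 30, s), (24, 30, k), (24, 30, s), (25, 5, r), (40, 30, k), (40, 30, s), (7, 5, r)}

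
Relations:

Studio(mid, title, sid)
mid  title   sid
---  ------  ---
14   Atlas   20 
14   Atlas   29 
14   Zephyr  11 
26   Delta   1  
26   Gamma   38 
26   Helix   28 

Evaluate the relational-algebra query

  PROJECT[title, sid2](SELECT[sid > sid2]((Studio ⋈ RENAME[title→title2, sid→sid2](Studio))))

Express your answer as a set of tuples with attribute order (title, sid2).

ρ[title→title2, sid→sid2]: schema becomes (mid, title2, sid2); tuples unchanged.
Joining Studio and RENAME[title→title2, sid→sid2](Studio) on mid yields {(14, Atlas, 20, Atlas, 20), (14, Atlas, 20, Atlas, 29), (14, Atlas, 20, Zephyr, 11), (14, Atlas, 29, Atlas, 20), (14, Atlas, 29, Atlas, 29), (14, Atlas, 29, Zephyr, 11), (14, Zephyr, 11, Atlas, 20), (14, Zephyr, 11, Atlas, 29), (14, Zephyr, 11, Zephyr, 11), (26, Delta, 1, Delta, 1), (26, Delta, 1, Gamma, 38), (26, Delta, 1, Helix, 28), (26, Gamma, 38, Delta, 1), (26, Gamma, 38, Gamma, 38), (26, Gamma, 38, Helix, 28), (26, Helix, 28, Delta, 1), (26, Helix, 28, Gamma, 38), (26, Helix, 28, Helix, 28)}.
Filtering on sid > sid2 leaves {(14, Atlas, 20, Zephyr, 11), (14, Atlas, 29, Atlas, 20), (14, Atlas, 29, Zephyr, 11), (26, Gamma, 38, Delta, 1), (26, Gamma, 38, Helix, 28), (26, Helix, 28, Delta, 1)}.
Keep only column(s) title, sid2 (1 duplicate(s) eliminated): {(Atlas, 11), (Atlas, 20), (Gamma, 1), (Gamma, 28), (Helix, 1)}

{(Atlas, 11), (Atlas, 20), (Gamma, 1), (Gamma, 28), (Helix, 1)}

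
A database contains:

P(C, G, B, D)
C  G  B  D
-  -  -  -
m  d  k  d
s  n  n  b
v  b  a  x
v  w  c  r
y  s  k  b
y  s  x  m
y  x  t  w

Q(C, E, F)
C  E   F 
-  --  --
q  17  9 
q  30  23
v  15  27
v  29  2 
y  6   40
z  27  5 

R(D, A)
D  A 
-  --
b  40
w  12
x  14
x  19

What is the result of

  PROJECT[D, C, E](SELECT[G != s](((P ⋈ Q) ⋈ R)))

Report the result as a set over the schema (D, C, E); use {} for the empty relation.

Joining P and Q on C yields {(v, b, a, x, 15, 27), (v, b, a, x, 29, 2), (v, w, c, r, 15, 27), (v, w, c, r, 29, 2), (y, s, k, b, 6, 40), (y, s, x, m, 6, 40), (y, x, t, w, 6, 40)}.
Joining (P ⋈ Q) and R on D yields {(v, b, a, x, 15, 27, 14), (v, b, a, x, 15, 27, 19), (v, b, a, x, 29, 2, 14), (v, b, a, x, 29, 2, 19), (y, s, k, b, 6, 40, 40), (y, x, t, w, 6, 40, 12)}.
Apply σ_{G != s}; surviving tuples: {(v, b, a, x, 15, 27, 14), (v, b, a, x, 15, 27, 19), (v, b, a, x, 29, 2, 14), (v, b, a, x, 29, 2, 19), (y, x, t, w, 6, 40, 12)}
Keep only column(s) D, C, E (2 duplicate(s) eliminated): {(w, y, 6), (x, v, 15), (x, v, 29)}

{(w, y, 6), (x, v, 15), (x, v, 29)}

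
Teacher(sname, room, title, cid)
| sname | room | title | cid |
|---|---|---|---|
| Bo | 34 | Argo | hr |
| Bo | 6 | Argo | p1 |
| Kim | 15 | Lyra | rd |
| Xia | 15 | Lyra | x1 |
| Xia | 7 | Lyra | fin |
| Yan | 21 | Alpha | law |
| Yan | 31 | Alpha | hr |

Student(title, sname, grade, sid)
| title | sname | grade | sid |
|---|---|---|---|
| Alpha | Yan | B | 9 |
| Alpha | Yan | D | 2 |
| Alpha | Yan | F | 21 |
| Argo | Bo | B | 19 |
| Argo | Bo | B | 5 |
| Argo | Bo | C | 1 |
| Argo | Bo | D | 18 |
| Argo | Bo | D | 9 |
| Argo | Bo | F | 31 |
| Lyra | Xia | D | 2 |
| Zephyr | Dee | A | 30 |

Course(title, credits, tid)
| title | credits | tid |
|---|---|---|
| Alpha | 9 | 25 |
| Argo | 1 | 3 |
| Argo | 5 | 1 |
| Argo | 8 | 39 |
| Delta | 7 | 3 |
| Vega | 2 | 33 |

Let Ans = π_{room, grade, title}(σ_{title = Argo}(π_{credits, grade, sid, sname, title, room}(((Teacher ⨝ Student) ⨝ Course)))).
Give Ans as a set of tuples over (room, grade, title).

{(34, B, Argo), (34, C, Argo), (34, D, Argo), (34, F, Argo), (6, B, Argo), (6, C, Argo), (6, D, Argo), (6, F, Argo)}

Joining Teacher and Student on sname, title yields {(Bo, 34, Argo, hr, B, 19), (Bo, 34, Argo, hr, B, 5), (Bo, 34, Argo, hr, C, 1), (Bo, 34, Argo, hr, D, 18), (Bo, 34, Argo, hr, D, 9), (Bo, 34, Argo, hr, F, 31), (Bo, 6, Argo, p1, B, 19), (Bo, 6, Argo, p1, B, 5), (Bo, 6, Argo, p1, C, 1), (Bo, 6, Argo, p1, D, 18), (Bo, 6, Argo, p1, D, 9), (Bo, 6, Argo, p1, F, 31), (Xia, 15, Lyra, x1, D, 2), (Xia, 7, Lyra, fin, D, 2), (Yan, 21, Alpha, law, B, 9), (Yan, 21, Alpha, law, D, 2), (Yan, 21, Alpha, law, F, 21), (Yan, 31, Alpha, hr, B, 9), (Yan, 31, Alpha, hr, D, 2), (Yan, 31, Alpha, hr, F, 21)}.
Joining (Teacher ⨝ Student) and Course on title yields {(Bo, 34, Argo, hr, B, 19, 1, 3), (Bo, 34, Argo, hr, B, 19, 5, 1), (Bo, 34, Argo, hr, B, 19, 8, 39), (Bo, 34, Argo, hr, B, 5, 1, 3), (Bo, 34, Argo, hr, B, 5, 5, 1), (Bo, 34, Argo, hr, B, 5, 8, 39), (Bo, 34, Argo, hr, C, 1, 1, 3), (Bo, 34, Argo, hr, C, 1, 5, 1), (Bo, 34, Argo, hr, C, 1, 8, 39), (Bo, 34, Argo, hr, D, 18, 1, 3), (Bo, 34, Argo, hr, D, 18, 5, 1), (Bo, 34, Argo, hr, D, 18, 8, 39), (Bo, 34, Argo, hr, D, 9, 1, 3), (Bo, 34, Argo, hr, D, 9, 5, 1), (Bo, 34, Argo, hr, D, 9, 8, 39), (Bo, 34, Argo, hr, F, 31, 1, 3), (Bo, 34, Argo, hr, F, 31, 5, 1), (Bo, 34, Argo, hr, F, 31, 8, 39), (Bo, 6, Argo, p1, B, 19, 1, 3), (Bo, 6, Argo, p1, B, 19, 5, 1), (Bo, 6, Argo, p1, B, 19, 8, 39), (Bo, 6, Argo, p1, B, 5, 1, 3), (Bo, 6, Argo, p1, B, 5, 5, 1), (Bo, 6, Argo, p1, B, 5, 8, 39), (Bo, 6, Argo, p1, C, 1, 1, 3), (Bo, 6, Argo, p1, C, 1, 5, 1), (Bo, 6, Argo, p1, C, 1, 8, 39), (Bo, 6, Argo, p1, D, 18, 1, 3), (Bo, 6, Argo, p1, D, 18, 5, 1), (Bo, 6, Argo, p1, D, 18, 8, 39), (Bo, 6, Argo, p1, D, 9, 1, 3), (Bo, 6, Argo, p1, D, 9, 5, 1), (Bo, 6, Argo, p1, D, 9, 8, 39), (Bo, 6, Argo, p1, F, 31, 1, 3), (Bo, 6, Argo, p1, F, 31, 5, 1), (Bo, 6, Argo, p1, F, 31, 8, 39), (Yan, 21, Alpha, law, B, 9, 9, 25), (Yan, 21, Alpha, law, D, 2, 9, 25), (Yan, 21, Alpha, law, F, 21, 9, 25), (Yan, 31, Alpha, hr, B, 9, 9, 25), (Yan, 31, Alpha, hr, D, 2, 9, 25), (Yan, 31, Alpha, hr, F, 21, 9, 25)}.
π[credits, grade, sid, sname, title, room]: project onto (credits, grade, sid, sname, title, room) → {(1, B, 19, Bo, Argo, 34), (1, B, 19, Bo, Argo, 6), (1, B, 5, Bo, Argo, 34), (1, B, 5, Bo, Argo, 6), (1, C, 1, Bo, Argo, 34), (1, C, 1, Bo, Argo, 6), (1, D, 18, Bo, Argo, 34), (1, D, 18, Bo, Argo, 6), (1, D, 9, Bo, Argo, 34), (1, D, 9, Bo, Argo, 6), (1, F, 31, Bo, Argo, 34), (1, F, 31, Bo, Argo, 6), (5, B, 19, Bo, Argo, 34), (5, B, 19, Bo, Argo, 6), (5, B, 5, Bo, Argo, 34), (5, B, 5, Bo, Argo, 6), (5, C, 1, Bo, Argo, 34), (5, C, 1, Bo, Argo, 6), (5, D, 18, Bo, Argo, 34), (5, D, 18, Bo, Argo, 6), (5, D, 9, Bo, Argo, 34), (5, D, 9, Bo, Argo, 6), (5, F, 31, Bo, Argo, 34), (5, F, 31, Bo, Argo, 6), (8, B, 19, Bo, Argo, 34), (8, B, 19, Bo, Argo, 6), (8, B, 5, Bo, Argo, 34), (8, B, 5, Bo, Argo, 6), (8, C, 1, Bo, Argo, 34), (8, C, 1, Bo, Argo, 6), (8, D, 18, Bo, Argo, 34), (8, D, 18, Bo, Argo, 6), (8, D, 9, Bo, Argo, 34), (8, D, 9, Bo, Argo, 6), (8, F, 31, Bo, Argo, 34), (8, F, 31, Bo, Argo, 6), (9, B, 9, Yan, Alpha, 21), (9, B, 9, Yan, Alpha, 31), (9, D, 2, Yan, Alpha, 21), (9, D, 2, Yan, Alpha, 31), (9, F, 21, Yan, Alpha, 21), (9, F, 21, Yan, Alpha, 31)}
σ[title = Argo]: keep tuples satisfying title = Argo → {(1, B, 19, Bo, Argo, 34), (1, B, 19, Bo, Argo, 6), (1, B, 5, Bo, Argo, 34), (1, B, 5, Bo, Argo, 6), (1, C, 1, Bo, Argo, 34), (1, C, 1, Bo, Argo, 6), (1, D, 18, Bo, Argo, 34), (1, D, 18, Bo, Argo, 6), (1, D, 9, Bo, Argo, 34), (1, D, 9, Bo, Argo, 6), (1, F, 31, Bo, Argo, 34), (1, F, 31, Bo, Argo, 6), (5, B, 19, Bo, Argo, 34), (5, B, 19, Bo, Argo, 6), (5, B, 5, Bo, Argo, 34), (5, B, 5, Bo, Argo, 6), (5, C, 1, Bo, Argo, 34), (5, C, 1, Bo, Argo, 6), (5, D, 18, Bo, Argo, 34), (5, D, 18, Bo, Argo, 6), (5, D, 9, Bo, Argo, 34), (5, D, 9, Bo, Argo, 6), (5, F, 31, Bo, Argo, 34), (5, F, 31, Bo, Argo, 6), (8, B, 19, Bo, Argo, 34), (8, B, 19, Bo, Argo, 6), (8, B, 5, Bo, Argo, 34), (8, B, 5, Bo, Argo, 6), (8, C, 1, Bo, Argo, 34), (8, C, 1, Bo, Argo, 6), (8, D, 18, Bo, Argo, 34), (8, D, 18, Bo, Argo, 6), (8, D, 9, Bo, Argo, 34), (8, D, 9, Bo, Argo, 6), (8, F, 31, Bo, Argo, 34), (8, F, 31, Bo, Argo, 6)}
π[room, grade, title]: project onto (room, grade, title) (28 duplicate(s) eliminated) → {(34, B, Argo), (34, C, Argo), (34, D, Argo), (34, F, Argo), (6, B, Argo), (6, C, Argo), (6, D, Argo), (6, F, Argo)}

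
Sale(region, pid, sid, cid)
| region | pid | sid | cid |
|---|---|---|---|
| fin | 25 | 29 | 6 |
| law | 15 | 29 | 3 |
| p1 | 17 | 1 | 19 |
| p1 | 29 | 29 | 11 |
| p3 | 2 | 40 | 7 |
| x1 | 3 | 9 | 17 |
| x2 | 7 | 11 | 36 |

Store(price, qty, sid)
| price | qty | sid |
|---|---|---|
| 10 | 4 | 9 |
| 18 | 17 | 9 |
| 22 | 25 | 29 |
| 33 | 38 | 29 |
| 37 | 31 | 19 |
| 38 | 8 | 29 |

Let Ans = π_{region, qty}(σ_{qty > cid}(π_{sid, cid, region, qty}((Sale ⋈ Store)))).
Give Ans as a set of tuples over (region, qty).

Natural join on sid: {(fin, 25, 29, 6, 22, 25), (fin, 25, 29, 6, 33, 38), (fin, 25, 29, 6, 38, 8), (law, 15, 29, 3, 22, 25), (law, 15, 29, 3, 33, 38), (law, 15, 29, 3, 38, 8), (p1, 29, 29, 11, 22, 25), (p1, 29, 29, 11, 33, 38), (p1, 29, 29, 11, 38, 8), (x1, 3, 9, 17, 10, 4), (x1, 3, 9, 17, 18, 17)}
π[sid, cid, region, qty]: project onto (sid, cid, region, qty) → {(29, 11, p1, 25), (29, 11, p1, 38), (29, 11, p1, 8), (29, 3, law, 25), (29, 3, law, 38), (29, 3, law, 8), (29, 6, fin, 25), (29, 6, fin, 38), (29, 6, fin, 8), (9, 17, x1, 17), (9, 17, x1, 4)}
Apply σ_{qty > cid}; surviving tuples: {(29, 11, p1, 25), (29, 11, p1, 38), (29, 3, law, 25), (29, 3, law, 38), (29, 3, law, 8), (29, 6, fin, 25), (29, 6, fin, 38), (29, 6, fin, 8)}
π[region, qty]: project onto (region, qty) → {(fin, 25), (fin, 38), (fin, 8), (law, 25), (law, 38), (law, 8), (p1, 25), (p1, 38)}

{(fin, 25), (fin, 38), (fin, 8), (law, 25), (law, 38), (law, 8), (p1, 25), (p1, 38)}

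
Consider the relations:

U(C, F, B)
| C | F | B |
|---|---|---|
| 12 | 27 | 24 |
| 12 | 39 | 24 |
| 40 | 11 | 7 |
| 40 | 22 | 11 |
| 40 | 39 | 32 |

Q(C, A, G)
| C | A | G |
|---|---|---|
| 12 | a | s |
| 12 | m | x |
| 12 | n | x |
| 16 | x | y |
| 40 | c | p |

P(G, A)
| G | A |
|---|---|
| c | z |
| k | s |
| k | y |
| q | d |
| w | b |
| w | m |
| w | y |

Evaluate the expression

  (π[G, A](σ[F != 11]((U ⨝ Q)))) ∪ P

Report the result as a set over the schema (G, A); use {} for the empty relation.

{(c, z), (k, s), (k, y), (p, c), (q, d), (s, a), (w, b), (w, m), (w, y), (x, m), (x, n)}

Natural join on C: {(12, 27, 24, a, s), (12, 27, 24, m, x), (12, 27, 24, n, x), (12, 39, 24, a, s), (12, 39, 24, m, x), (12, 39, 24, n, x), (40, 11, 7, c, p), (40, 22, 11, c, p), (40, 39, 32, c, p)}
Filtering on F != 11 leaves {(12, 27, 24, a, s), (12, 27, 24, m, x), (12, 27, 24, n, x), (12, 39, 24, a, s), (12, 39, 24, m, x), (12, 39, 24, n, x), (40, 22, 11, c, p), (40, 39, 32, c, p)}.
π[G, A]: project onto (G, A) (4 duplicate(s) eliminated) → {(p, c), (s, a), (x, m), (x, n)}
Taking the union: {(c, z), (k, s), (k, y), (p, c), (q, d), (s, a), (w, b), (w, m), (w, y), (x, m), (x, n)}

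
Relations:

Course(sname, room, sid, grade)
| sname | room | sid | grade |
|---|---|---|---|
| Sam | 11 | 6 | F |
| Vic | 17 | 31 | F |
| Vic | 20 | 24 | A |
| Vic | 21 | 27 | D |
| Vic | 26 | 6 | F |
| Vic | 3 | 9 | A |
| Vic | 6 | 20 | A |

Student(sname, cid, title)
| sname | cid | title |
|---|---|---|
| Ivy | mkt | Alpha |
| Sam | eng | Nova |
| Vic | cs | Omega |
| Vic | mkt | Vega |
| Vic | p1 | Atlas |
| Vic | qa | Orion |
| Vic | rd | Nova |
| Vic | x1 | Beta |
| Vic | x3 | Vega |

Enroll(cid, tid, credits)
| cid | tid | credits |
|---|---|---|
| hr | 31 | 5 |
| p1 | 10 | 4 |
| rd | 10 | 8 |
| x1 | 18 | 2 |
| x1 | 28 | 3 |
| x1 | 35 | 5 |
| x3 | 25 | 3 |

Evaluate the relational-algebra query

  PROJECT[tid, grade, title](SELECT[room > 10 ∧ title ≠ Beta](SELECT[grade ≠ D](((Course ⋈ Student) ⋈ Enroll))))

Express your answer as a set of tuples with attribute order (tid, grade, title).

{(10, A, Atlas), (10, A, Nova), (10, F, Atlas), (10, F, Nova), (25, A, Vega), (25, F, Vega)}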